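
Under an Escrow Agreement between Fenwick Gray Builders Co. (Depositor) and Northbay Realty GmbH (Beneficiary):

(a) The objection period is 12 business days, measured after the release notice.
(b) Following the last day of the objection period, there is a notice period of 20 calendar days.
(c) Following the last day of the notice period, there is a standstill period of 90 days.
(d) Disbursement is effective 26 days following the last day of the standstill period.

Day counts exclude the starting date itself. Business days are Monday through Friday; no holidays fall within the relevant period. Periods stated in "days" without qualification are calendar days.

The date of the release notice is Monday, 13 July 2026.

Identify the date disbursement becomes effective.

12 December 2026

From Monday, 13 July 2026, 12 business days (Jul 14, Jul 15, Jul 16, Jul 17, …, Jul 27, Jul 28, Jul 29, skipping weekends) brings us to Wednesday, 29 July 2026, which is the last day of the objection period.
The last day of the notice period: 29 July 2026 + 20 days = 18 August 2026.
The last day of the standstill period: 18 August 2026 + 90 days = 16 November 2026.
The date disbursement becomes effective: 26 calendar days after 16 November 2026 is 12 December 2026.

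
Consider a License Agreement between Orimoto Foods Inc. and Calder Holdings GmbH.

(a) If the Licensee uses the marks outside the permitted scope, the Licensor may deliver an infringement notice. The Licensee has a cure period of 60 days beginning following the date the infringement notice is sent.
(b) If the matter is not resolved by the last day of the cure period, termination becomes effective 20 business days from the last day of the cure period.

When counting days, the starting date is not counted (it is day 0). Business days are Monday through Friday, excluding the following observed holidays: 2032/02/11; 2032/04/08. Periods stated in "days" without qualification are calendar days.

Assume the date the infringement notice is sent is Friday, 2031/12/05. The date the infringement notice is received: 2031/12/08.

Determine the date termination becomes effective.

Adding 60 calendar days to 2031/12/05 gives 2032/02/03, which is the last day of the cure period.
From Tuesday, 2032/02/03, 20 business days (Feb 4, Feb 5, Feb 6, Feb 9, …, Mar 1, Mar 2, Mar 3, skipping weekends and the listed holiday on Feb 11) brings us to Wednesday, 2032/03/03, which is the date termination becomes effective.

2032/03/03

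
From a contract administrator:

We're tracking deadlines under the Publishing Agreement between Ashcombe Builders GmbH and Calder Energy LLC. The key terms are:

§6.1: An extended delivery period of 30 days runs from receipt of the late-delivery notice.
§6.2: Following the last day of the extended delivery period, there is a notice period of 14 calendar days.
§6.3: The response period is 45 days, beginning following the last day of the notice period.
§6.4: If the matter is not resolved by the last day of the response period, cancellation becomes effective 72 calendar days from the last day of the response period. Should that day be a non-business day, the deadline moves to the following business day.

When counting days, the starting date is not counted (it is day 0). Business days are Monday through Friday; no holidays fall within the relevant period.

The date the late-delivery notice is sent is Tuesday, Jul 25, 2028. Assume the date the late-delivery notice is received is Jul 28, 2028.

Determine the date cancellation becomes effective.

Jan 5, 2029

The last day of the extended delivery period: 30 calendar days after Jul 28, 2028 is Aug 27, 2028.
Adding 14 calendar days to Aug 27, 2028 gives Sep 10, 2028, which is the last day of the notice period.
Adding 45 calendar days to Sep 10, 2028 gives Oct 25, 2028, which is the last day of the response period.
Adding 72 calendar days to Oct 25, 2028 gives Jan 5, 2029, which is the date cancellation becomes effective. Jan 5, 2029 is a Friday, so no roll-forward applies.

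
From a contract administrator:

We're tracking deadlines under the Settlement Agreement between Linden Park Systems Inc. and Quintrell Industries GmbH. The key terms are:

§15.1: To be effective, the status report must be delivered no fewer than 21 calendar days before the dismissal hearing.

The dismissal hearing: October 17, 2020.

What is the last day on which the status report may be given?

October 17, 2020 minus 21 days is September 26, 2020.

September 26, 2020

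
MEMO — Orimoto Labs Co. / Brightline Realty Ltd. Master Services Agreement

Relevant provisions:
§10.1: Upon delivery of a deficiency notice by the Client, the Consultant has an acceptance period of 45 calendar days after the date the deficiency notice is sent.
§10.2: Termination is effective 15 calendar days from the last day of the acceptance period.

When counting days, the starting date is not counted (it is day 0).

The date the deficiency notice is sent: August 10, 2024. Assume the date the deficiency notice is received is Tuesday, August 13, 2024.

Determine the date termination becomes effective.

October 9, 2024

The last day of the acceptance period: 45 calendar days after August 10, 2024 is September 24, 2024.
The date termination becomes effective: September 24, 2024 + 15 days = October 9, 2024.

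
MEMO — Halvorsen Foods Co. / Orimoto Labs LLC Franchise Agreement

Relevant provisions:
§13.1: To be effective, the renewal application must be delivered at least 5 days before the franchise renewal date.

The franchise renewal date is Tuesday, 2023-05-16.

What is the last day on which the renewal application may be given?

2023-05-11

Counting back 5 calendar days from 2023-05-16 gives 2023-05-11.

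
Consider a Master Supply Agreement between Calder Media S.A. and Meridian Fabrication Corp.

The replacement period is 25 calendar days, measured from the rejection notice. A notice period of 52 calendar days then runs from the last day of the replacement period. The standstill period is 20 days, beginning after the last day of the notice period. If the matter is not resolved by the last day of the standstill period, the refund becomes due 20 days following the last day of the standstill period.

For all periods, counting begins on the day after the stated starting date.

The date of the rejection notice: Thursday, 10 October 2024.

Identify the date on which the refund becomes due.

4 February 2025

Adding 25 calendar days to 10 October 2024 gives 4 November 2024, which is the last day of the replacement period.
The last day of the notice period: 4 November 2024 + 52 days = 26 December 2024.
Adding 20 calendar days to 26 December 2024 gives 15 January 2025, which is the last day of the standstill period.
The date on which the refund becomes due: 20 calendar days after 15 January 2025 is 4 February 2025.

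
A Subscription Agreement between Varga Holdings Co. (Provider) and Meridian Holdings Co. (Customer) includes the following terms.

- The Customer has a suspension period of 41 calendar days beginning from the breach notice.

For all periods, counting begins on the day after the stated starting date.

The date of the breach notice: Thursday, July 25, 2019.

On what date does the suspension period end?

September 4, 2019

Adding 41 calendar days to July 25, 2019 gives September 4, 2019, which is the last day of the suspension period.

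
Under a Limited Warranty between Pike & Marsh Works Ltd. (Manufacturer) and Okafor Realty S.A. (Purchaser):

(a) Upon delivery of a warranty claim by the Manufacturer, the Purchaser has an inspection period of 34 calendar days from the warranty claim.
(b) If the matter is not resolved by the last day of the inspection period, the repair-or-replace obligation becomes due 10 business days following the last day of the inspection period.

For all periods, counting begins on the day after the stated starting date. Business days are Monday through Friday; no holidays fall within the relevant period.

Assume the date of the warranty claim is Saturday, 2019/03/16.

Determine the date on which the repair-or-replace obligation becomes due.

The last day of the inspection period: 34 calendar days after 2019/03/16 is 2019/04/19.
From Friday, 2019/04/19, 10 business days (Apr 22, Apr 23, Apr 24, Apr 25, Apr 26, Apr 29, Apr 30, May 1, May 2, May 3, skipping weekends) brings us to Friday, 2019/05/03, which is the date on which the repair-or-replace obligation becomes due.

2019/05/03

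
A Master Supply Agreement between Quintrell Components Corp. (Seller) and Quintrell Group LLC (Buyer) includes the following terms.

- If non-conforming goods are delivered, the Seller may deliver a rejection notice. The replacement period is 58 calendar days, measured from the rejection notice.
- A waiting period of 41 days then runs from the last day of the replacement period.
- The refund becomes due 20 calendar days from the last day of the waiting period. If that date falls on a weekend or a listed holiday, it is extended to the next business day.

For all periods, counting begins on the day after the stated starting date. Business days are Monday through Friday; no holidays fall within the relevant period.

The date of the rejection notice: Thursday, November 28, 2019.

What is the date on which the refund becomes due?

The last day of the replacement period: November 28, 2019 + 58 days = January 25, 2020.
The last day of the waiting period: 41 calendar days after January 25, 2020 is March 6, 2020.
Adding 20 calendar days to March 6, 2020 gives March 26, 2020, which is the date on which the refund becomes due. March 26, 2020 is a Thursday, so no roll-forward applies.

March 26, 2020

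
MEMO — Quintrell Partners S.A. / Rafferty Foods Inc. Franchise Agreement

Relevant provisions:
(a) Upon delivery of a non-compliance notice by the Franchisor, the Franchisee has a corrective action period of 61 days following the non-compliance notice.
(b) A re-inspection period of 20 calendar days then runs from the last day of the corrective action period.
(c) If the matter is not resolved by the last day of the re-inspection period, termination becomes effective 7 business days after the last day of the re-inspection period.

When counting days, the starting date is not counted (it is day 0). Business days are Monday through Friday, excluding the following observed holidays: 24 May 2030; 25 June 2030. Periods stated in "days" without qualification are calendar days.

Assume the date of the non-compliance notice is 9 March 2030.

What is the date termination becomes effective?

The last day of the corrective action period: 9 March 2030 + 61 days = 9 May 2030.
Adding 20 calendar days to 9 May 2030 gives 29 May 2030, which is the last day of the re-inspection period.
The date termination becomes effective: 7 business days after Wednesday, 29 May 2030, skipping weekends — May 30, May 31, Jun 3, Jun 4, Jun 5, Jun 6, Jun 7 — lands on Friday, 7 June 2030.

7 June 2030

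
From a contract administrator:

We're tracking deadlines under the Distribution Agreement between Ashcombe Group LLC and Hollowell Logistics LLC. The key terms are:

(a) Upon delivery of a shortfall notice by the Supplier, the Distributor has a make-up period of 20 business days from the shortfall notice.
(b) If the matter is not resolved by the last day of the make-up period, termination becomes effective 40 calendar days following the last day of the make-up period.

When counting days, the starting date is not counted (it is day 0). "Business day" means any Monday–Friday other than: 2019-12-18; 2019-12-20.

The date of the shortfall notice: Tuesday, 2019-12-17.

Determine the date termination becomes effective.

2020-02-25

The last day of the make-up period: 20 business days after Tuesday, 2019-12-17, skipping weekends and the listed holidays on Dec 18, Dec 20 — Dec 19, Dec 23, Dec 24, Dec 25, …, Jan 14, Jan 15, Jan 16 — lands on Thursday, 2020-01-16.
The date termination becomes effective: 2020-01-16 + 40 days = 2020-02-25.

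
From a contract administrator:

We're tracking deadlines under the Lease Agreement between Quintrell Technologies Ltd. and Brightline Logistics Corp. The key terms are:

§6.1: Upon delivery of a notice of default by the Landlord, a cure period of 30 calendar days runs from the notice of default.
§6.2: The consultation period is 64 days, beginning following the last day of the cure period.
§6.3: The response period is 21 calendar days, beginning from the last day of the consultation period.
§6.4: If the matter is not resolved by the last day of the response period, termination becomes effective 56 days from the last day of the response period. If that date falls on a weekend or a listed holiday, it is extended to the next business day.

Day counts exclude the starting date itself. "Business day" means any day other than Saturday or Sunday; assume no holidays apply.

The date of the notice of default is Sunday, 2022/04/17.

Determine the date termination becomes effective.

2022/10/05

The last day of the cure period: 2022/04/17 + 30 days = 2022/05/17.
The last day of the consultation period: 2022/05/17 + 64 days = 2022/07/20.
Adding 21 calendar days to 2022/07/20 gives 2022/08/10, which is the last day of the response period.
Adding 56 calendar days to 2022/08/10 gives 2022/10/05, which is the date termination becomes effective. 2022/10/05 is a Wednesday, so no roll-forward applies.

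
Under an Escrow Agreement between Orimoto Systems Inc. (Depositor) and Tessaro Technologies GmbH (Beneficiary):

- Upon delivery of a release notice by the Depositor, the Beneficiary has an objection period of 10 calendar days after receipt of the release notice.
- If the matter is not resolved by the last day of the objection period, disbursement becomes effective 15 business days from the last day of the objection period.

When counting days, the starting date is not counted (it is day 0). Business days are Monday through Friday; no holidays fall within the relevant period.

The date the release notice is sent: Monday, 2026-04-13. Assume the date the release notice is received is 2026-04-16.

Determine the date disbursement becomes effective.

2026-05-15

Adding 10 calendar days to 2026-04-16 gives 2026-04-26, which is the last day of the objection period.
The date disbursement becomes effective: 15 business days after Sunday, 2026-04-26, skipping weekends — Apr 27, Apr 28, Apr 29, Apr 30, …, May 13, May 14, May 15 — lands on Friday, 2026-05-15.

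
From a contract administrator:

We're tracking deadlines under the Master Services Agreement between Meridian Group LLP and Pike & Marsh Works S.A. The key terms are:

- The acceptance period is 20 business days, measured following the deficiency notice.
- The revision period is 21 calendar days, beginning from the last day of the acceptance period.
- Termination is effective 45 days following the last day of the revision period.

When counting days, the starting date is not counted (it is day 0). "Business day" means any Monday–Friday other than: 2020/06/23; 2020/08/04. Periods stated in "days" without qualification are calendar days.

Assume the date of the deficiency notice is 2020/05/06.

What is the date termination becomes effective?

2020/08/08

The last day of the acceptance period: counting 20 business days from Wednesday, 2020/05/06 (May 7, May 8, May 11, May 12, …, Jun 1, Jun 2, Jun 3, skipping weekends) reaches Wednesday, 2020/06/03.
The last day of the revision period: 2020/06/03 + 21 days = 2020/06/24.
The date termination becomes effective: 45 calendar days after 2020/06/24 is 2020/08/08.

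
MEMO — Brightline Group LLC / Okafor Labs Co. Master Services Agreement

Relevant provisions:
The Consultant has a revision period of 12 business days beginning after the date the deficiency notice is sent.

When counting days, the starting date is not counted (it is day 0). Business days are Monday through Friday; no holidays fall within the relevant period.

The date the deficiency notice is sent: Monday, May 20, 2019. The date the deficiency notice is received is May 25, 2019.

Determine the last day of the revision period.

Jun 5, 2019

From Monday, May 20, 2019, 12 business days (May 21, May 22, May 23, May 24, …, Jun 3, Jun 4, Jun 5, skipping weekends) brings us to Wednesday, Jun 5, 2019, which is the last day of the revision period.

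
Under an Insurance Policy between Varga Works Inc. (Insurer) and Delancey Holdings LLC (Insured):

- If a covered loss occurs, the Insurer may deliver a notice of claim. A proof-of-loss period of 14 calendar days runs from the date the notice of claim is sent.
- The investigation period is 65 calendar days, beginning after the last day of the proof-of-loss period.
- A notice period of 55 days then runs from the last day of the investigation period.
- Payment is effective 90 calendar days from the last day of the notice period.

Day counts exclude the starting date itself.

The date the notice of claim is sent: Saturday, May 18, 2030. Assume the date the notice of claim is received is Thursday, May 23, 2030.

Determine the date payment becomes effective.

December 28, 2030

Adding 14 calendar days to May 18, 2030 gives June 1, 2030, which is the last day of the proof-of-loss period.
The last day of the investigation period: June 1, 2030 + 65 days = August 5, 2030.
The last day of the notice period: 55 calendar days after August 5, 2030 is September 29, 2030.
The date payment becomes effective: 90 calendar days after September 29, 2030 is December 28, 2030.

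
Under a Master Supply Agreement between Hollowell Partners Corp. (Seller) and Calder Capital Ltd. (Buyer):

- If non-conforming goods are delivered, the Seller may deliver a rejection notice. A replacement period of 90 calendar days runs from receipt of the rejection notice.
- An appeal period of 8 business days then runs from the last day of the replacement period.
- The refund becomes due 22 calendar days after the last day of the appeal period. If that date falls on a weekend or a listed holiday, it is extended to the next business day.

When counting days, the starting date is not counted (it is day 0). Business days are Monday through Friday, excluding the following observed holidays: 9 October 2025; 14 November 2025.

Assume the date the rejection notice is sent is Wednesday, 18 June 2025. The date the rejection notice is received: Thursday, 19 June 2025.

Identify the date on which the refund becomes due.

21 October 2025

Adding 90 calendar days to 19 June 2025 gives 17 September 2025, which is the last day of the replacement period.
From Wednesday, 17 September 2025, 8 business days (Sep 18, Sep 19, Sep 22, Sep 23, Sep 24, Sep 25, Sep 26, Sep 29, skipping weekends) brings us to Monday, 29 September 2025, which is the last day of the appeal period.
Adding 22 calendar days to 29 September 2025 gives 21 October 2025, which is the date on which the refund becomes due. 21 October 2025 is a Tuesday and is not a listed holiday, so no roll-forward applies.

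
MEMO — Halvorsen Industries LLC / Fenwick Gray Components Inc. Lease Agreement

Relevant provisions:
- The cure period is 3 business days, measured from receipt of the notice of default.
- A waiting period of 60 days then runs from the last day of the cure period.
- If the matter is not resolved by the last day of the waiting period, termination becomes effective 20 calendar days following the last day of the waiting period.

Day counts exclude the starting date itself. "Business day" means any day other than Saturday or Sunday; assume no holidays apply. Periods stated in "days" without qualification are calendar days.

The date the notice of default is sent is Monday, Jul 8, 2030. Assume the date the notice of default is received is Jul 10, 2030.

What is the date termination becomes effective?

Oct 3, 2030

The last day of the cure period: 3 business days after Wednesday, Jul 10, 2030, skipping weekends — Jul 11, Jul 12, Jul 15 — lands on Monday, Jul 15, 2030.
The last day of the waiting period: Jul 15, 2030 + 60 days = Sep 13, 2030.
The date termination becomes effective: 20 calendar days after Sep 13, 2030 is Oct 3, 2030.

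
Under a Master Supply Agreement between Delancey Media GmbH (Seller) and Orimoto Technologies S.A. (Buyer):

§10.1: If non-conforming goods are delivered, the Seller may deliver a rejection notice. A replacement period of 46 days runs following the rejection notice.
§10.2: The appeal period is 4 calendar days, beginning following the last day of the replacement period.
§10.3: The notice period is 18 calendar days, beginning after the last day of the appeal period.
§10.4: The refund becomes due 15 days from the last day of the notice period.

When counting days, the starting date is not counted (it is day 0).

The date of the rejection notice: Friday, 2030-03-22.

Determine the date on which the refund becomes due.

The last day of the replacement period: 46 calendar days after 2030-03-22 is 2030-05-07.
Adding 4 calendar days to 2030-05-07 gives 2030-05-11, which is the last day of the appeal period.
The last day of the notice period: 18 calendar days after 2030-05-11 is 2030-05-29.
The date on which the refund becomes due: 2030-05-29 + 15 days = 2030-06-13.

2030-06-13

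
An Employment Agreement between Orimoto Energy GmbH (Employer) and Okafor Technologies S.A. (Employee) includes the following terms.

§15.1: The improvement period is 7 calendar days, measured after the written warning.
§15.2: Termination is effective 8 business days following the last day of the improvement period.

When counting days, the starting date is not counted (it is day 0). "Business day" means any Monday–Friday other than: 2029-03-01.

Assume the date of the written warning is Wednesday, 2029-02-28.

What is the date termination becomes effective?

2029-03-19

The last day of the improvement period: 7 calendar days after 2029-02-28 is 2029-03-07.
The date termination becomes effective: 8 business days after Wednesday, 2029-03-07, skipping weekends — Mar 8, Mar 9, Mar 12, Mar 13, Mar 14, Mar 15, Mar 16, Mar 19 — lands on Monday, 2029-03-19.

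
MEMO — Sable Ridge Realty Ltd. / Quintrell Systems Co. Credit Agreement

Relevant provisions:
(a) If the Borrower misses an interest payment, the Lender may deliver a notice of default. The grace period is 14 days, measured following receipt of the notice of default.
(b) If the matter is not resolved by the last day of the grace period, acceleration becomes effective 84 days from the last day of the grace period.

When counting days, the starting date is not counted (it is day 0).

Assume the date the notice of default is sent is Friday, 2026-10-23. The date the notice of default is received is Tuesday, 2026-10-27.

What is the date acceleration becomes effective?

The last day of the grace period: 14 calendar days after 2026-10-27 is 2026-11-10.
Adding 84 calendar days to 2026-11-10 gives 2027-02-02, which is the date acceleration becomes effective.

2027-02-02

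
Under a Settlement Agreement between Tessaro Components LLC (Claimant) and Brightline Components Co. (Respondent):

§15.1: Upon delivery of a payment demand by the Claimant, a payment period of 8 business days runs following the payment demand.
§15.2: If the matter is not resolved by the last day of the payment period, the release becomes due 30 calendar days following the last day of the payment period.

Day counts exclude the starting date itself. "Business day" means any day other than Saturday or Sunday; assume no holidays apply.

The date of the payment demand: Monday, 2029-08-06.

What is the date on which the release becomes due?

From Monday, 2029-08-06, 8 business days (Aug 7, Aug 8, Aug 9, Aug 10, Aug 13, Aug 14, Aug 15, Aug 16, skipping weekends) brings us to Thursday, 2029-08-16, which is the last day of the payment period.
Adding 30 calendar days to 2029-08-16 gives 2029-09-15, which is the date on which the release becomes due.

2029-09-15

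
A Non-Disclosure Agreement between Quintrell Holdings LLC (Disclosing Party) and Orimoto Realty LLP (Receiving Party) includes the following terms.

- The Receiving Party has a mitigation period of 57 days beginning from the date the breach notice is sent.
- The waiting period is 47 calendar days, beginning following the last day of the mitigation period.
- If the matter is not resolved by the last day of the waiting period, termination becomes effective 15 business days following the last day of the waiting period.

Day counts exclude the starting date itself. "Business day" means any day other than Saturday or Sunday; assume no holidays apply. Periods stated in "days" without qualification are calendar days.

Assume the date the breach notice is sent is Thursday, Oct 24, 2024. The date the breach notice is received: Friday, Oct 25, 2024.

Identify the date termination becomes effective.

Feb 26, 2025

The last day of the mitigation period: Oct 24, 2024 + 57 days = Dec 20, 2024.
The last day of the waiting period: Dec 20, 2024 + 47 days = Feb 5, 2025.
The date termination becomes effective: counting 15 business days from Wednesday, Feb 5, 2025 (Feb 6, Feb 7, Feb 10, Feb 11, …, Feb 24, Feb 25, Feb 26, skipping weekends) reaches Wednesday, Feb 26, 2025.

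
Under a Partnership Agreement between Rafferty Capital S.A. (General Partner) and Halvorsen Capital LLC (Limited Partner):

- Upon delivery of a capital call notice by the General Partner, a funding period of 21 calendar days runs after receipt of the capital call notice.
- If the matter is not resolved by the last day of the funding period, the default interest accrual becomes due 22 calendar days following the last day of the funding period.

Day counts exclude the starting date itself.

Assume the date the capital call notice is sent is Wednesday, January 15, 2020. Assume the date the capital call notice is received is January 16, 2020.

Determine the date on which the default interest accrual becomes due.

February 28, 2020

Adding 21 calendar days to January 16, 2020 gives February 6, 2020, which is the last day of the funding period.
The date on which the default interest accrual becomes due: February 6, 2020 + 22 days = February 28, 2020.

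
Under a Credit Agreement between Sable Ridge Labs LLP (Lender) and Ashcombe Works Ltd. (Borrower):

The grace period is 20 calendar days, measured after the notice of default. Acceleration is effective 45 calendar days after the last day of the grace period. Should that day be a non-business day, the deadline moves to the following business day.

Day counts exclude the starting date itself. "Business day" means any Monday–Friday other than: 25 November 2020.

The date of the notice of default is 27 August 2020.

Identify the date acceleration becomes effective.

2 November 2020

The last day of the grace period: 27 August 2020 + 20 days = 16 September 2020.
The date acceleration becomes effective: 45 calendar days after 16 September 2020 is 31 October 2020. That falls on a Saturday, so it rolls to the next business day, Monday, 2 November 2020.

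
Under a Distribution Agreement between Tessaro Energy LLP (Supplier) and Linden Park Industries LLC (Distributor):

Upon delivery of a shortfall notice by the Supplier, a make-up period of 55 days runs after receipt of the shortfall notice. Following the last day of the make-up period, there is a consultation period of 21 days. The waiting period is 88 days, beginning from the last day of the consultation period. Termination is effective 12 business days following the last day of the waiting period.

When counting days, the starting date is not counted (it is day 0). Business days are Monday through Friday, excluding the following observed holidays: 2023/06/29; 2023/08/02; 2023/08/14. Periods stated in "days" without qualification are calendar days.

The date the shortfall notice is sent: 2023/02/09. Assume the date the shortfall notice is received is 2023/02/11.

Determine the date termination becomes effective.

2023/08/11

The last day of the make-up period: 2023/02/11 + 55 days = 2023/04/07.
The last day of the consultation period: 2023/04/07 + 21 days = 2023/04/28.
The last day of the waiting period: 88 calendar days after 2023/04/28 is 2023/07/25.
The date termination becomes effective: counting 12 business days from Tuesday, 2023/07/25 (Jul 26, Jul 27, Jul 28, Jul 31, …, Aug 9, Aug 10, Aug 11, skipping weekends and the listed holiday on Aug 2) reaches Friday, 2023/08/11.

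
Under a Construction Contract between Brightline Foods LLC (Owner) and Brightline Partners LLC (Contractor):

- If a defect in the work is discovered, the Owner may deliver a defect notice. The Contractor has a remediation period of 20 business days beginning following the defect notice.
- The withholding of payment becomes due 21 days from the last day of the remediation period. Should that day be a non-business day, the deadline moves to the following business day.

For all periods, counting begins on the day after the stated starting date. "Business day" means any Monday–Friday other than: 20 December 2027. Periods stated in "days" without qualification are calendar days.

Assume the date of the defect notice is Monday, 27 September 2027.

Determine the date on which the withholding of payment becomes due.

15 November 2027

The last day of the remediation period: 20 business days after Monday, 27 September 2027, skipping weekends — Sep 28, Sep 29, Sep 30, Oct 1, …, Oct 21, Oct 22, Oct 25 — lands on Monday, 25 October 2027.
Adding 21 calendar days to 25 October 2027 gives 15 November 2027, which is the date on which the withholding of payment becomes due. 15 November 2027 is a Monday and is not a listed holiday, so no roll-forward applies.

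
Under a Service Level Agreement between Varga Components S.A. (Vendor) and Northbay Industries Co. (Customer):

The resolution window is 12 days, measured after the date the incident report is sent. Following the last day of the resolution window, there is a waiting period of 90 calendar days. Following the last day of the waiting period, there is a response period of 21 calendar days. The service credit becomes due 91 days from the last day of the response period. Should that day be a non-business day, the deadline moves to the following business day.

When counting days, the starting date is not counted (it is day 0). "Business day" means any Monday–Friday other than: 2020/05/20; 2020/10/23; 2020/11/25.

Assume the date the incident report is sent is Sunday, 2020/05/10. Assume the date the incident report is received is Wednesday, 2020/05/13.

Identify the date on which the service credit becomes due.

2020/12/10

The last day of the resolution window: 2020/05/10 + 12 days = 2020/05/22.
The last day of the waiting period: 90 calendar days after 2020/05/22 is 2020/08/20.
Adding 21 calendar days to 2020/08/20 gives 2020/09/10, which is the last day of the response period.
The date on which the service credit becomes due: 2020/09/10 + 91 days = 2020/12/10. 2020/12/10 is a Thursday and is not a listed holiday, so no roll-forward applies.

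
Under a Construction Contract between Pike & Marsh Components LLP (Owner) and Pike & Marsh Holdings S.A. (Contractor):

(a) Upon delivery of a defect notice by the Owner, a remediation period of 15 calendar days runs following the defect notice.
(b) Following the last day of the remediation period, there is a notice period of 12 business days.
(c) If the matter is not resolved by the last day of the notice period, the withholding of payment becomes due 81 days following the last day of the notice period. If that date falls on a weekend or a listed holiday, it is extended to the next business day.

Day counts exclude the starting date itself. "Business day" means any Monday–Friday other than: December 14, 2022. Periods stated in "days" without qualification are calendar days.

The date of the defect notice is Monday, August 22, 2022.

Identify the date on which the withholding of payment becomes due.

Adding 15 calendar days to August 22, 2022 gives September 6, 2022, which is the last day of the remediation period.
From Tuesday, September 6, 2022, 12 business days (Sep 7, Sep 8, Sep 9, Sep 12, …, Sep 20, Sep 21, Sep 22, skipping weekends) brings us to Thursday, September 22, 2022, which is the last day of the notice period.
Adding 81 calendar days to September 22, 2022 gives December 12, 2022, which is the date on which the withholding of payment becomes due. December 12, 2022 is a Monday and is not a listed holiday, so no roll-forward applies.

December 12, 2022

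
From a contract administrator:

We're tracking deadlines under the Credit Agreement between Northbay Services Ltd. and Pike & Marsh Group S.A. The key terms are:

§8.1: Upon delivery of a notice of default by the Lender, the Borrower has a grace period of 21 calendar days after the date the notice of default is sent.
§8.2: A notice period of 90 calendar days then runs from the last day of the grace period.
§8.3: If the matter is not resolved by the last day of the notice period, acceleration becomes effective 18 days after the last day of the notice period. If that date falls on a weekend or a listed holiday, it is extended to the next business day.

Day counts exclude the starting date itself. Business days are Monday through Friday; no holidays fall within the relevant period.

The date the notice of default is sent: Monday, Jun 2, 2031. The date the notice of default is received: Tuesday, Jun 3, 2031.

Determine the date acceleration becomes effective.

Oct 9, 2031

Adding 21 calendar days to Jun 2, 2031 gives Jun 23, 2031, which is the last day of the grace period.
Adding 90 calendar days to Jun 23, 2031 gives Sep 21, 2031, which is the last day of the notice period.
The date acceleration becomes effective: 18 calendar days after Sep 21, 2031 is Oct 9, 2031. Oct 9, 2031 is a Thursday, so no roll-forward applies.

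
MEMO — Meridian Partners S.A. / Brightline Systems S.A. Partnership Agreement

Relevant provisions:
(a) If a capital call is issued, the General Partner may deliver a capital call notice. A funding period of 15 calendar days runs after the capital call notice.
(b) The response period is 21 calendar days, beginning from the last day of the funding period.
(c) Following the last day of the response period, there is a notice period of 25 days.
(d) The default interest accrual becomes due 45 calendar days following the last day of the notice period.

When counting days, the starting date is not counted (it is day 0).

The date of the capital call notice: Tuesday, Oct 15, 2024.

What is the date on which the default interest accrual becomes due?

Adding 15 calendar days to Oct 15, 2024 gives Oct 30, 2024, which is the last day of the funding period.
The last day of the response period: 21 calendar days after Oct 30, 2024 is Nov 20, 2024.
The last day of the notice period: Nov 20, 2024 + 25 days = Dec 15, 2024.
Adding 45 calendar days to Dec 15, 2024 gives Jan 29, 2025, which is the date on which the default interest accrual becomes due.

Jan 29, 2025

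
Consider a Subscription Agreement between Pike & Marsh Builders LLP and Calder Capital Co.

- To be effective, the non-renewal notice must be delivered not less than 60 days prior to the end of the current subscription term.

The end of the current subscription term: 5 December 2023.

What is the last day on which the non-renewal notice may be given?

Counting back 60 calendar days from 5 December 2023 gives 6 October 2023.

6 October 2023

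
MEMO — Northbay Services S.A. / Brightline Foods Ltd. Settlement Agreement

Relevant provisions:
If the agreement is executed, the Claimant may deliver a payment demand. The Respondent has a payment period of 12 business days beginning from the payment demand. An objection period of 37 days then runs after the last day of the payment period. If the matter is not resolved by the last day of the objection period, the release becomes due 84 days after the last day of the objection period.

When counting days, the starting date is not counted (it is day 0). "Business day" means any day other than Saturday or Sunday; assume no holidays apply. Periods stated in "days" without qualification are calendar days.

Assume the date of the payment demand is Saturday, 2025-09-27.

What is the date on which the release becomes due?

2026-02-12

The last day of the payment period: counting 12 business days from Saturday, 2025-09-27 (Sep 29, Sep 30, Oct 1, Oct 2, …, Oct 10, Oct 13, Oct 14, skipping weekends) reaches Tuesday, 2025-10-14.
Adding 37 calendar days to 2025-10-14 gives 2025-11-20, which is the last day of the objection period.
The date on which the release becomes due: 84 calendar days after 2025-11-20 is 2026-02-12.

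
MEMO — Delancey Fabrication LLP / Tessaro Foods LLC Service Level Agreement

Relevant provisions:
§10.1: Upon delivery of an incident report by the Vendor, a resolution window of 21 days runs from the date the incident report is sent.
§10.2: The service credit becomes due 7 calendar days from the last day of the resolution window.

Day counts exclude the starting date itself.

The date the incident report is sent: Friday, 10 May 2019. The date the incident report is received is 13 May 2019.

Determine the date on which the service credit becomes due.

Adding 21 calendar days to 10 May 2019 gives 31 May 2019, which is the last day of the resolution window.
The date on which the service credit becomes due: 31 May 2019 + 7 days = 7 June 2019.

7 June 2019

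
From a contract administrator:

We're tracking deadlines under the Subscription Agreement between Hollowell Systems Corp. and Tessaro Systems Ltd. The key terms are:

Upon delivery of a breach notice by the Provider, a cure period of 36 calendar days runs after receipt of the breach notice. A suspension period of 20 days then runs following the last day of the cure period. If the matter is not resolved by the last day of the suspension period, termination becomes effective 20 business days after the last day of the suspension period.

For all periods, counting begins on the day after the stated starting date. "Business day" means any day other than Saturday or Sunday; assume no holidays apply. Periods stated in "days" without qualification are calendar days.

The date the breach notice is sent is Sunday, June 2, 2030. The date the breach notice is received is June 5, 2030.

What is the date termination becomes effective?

Adding 36 calendar days to June 5, 2030 gives July 11, 2030, which is the last day of the cure period.
The last day of the suspension period: 20 calendar days after July 11, 2030 is July 31, 2030.
From Wednesday, July 31, 2030, 20 business days (Aug 1, Aug 2, Aug 5, Aug 6, …, Aug 26, Aug 27, Aug 28, skipping weekends) brings us to Wednesday, August 28, 2030, which is the date termination becomes effective.

August 28, 2030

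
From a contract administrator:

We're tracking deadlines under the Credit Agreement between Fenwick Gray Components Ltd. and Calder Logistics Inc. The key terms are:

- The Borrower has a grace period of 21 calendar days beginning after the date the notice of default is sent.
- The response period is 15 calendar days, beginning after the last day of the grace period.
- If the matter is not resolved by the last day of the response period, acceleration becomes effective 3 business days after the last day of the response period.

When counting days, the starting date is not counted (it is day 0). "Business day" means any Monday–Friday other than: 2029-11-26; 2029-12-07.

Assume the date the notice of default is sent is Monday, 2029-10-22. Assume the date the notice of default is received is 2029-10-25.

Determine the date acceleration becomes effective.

2029-11-30

The last day of the grace period: 21 calendar days after 2029-10-22 is 2029-11-12.
The last day of the response period: 15 calendar days after 2029-11-12 is 2029-11-27.
The date acceleration becomes effective: counting 3 business days from Tuesday, 2029-11-27 (Nov 28, Nov 29, Nov 30, skipping weekends) reaches Friday, 2029-11-30.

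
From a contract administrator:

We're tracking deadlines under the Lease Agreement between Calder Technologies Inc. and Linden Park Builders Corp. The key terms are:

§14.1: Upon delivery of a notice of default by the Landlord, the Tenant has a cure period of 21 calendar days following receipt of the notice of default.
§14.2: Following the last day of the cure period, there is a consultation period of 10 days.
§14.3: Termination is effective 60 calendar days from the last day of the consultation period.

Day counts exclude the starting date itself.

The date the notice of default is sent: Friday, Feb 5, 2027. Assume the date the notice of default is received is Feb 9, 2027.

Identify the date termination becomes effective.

May 11, 2027

Adding 21 calendar days to Feb 9, 2027 gives Mar 2, 2027, which is the last day of the cure period.
The last day of the consultation period: 10 calendar days after Mar 2, 2027 is Mar 12, 2027.
The date termination becomes effective: 60 calendar days after Mar 12, 2027 is May 11, 2027.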